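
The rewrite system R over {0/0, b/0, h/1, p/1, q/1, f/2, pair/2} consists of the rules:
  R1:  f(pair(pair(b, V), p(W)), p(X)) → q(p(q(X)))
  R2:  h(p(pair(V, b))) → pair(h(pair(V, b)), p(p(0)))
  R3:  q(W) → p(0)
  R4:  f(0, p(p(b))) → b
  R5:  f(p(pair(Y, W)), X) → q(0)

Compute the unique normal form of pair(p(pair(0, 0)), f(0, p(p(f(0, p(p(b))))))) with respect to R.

pair(p(pair(0, 0)), b)

1. pair(p(pair(0, 0)), f(0, p(p(f(0, p(p(b)))))))  →  pair(p(pair(0, 0)), f(0, p(p(b))))   [R4 at 2.2.1.1]
2. pair(p(pair(0, 0)), f(0, p(p(b))))  →  pair(p(pair(0, 0)), b)   [R4 at 2]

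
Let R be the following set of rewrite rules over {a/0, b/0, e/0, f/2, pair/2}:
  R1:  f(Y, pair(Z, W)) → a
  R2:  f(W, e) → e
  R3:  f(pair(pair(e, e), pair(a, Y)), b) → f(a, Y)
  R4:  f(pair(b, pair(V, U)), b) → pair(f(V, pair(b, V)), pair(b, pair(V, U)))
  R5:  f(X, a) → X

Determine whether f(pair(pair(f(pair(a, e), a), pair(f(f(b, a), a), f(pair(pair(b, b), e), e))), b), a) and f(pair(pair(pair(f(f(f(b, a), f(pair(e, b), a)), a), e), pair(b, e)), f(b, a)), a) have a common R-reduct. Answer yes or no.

Reduce t₁ = f(pair(pair(f(pair(a, e), a), pair(f(f(b, a), a), f(pair(pair(b, b), e), e))), b), a):
1. f(pair(pair(f(pair(a, e), a), pair(f(f(b, a), a), f(pair(pair(b, b), e), e))), b), a)  →  pair(pair(f(pair(a, e), a), pair(f(f(b, a), a), f(pair(pair(b, b), e), e))), b)   [R5 at ε]
2. pair(pair(f(pair(a, e), a), pair(f(f(b, a), a), f(pair(pair(b, b), e), e))), b)  →  pair(pair(pair(a, e), pair(f(f(b, a), a), f(pair(pair(b, b), e), e))), b)   [R5 at 1.1]
3. pair(pair(pair(a, e), pair(f(f(b, a), a), f(pair(pair(b, b), e), e))), b)  →  pair(pair(pair(a, e), pair(f(b, a), f(pair(pair(b, b), e), e))), b)   [R5 at 1.2.1]
4. pair(pair(pair(a, e), pair(f(b, a), f(pair(pair(b, b), e), e))), b)  →  pair(pair(pair(a, e), pair(b, f(pair(pair(b, b), e), e))), b)   [R5 at 1.2.1]
5. pair(pair(pair(a, e), pair(b, f(pair(pair(b, b), e), e))), b)  →  pair(pair(pair(a, e), pair(b, e)), b)   [R2 at 1.2.2]

Reduce t₂ = f(pair(pair(pair(f(f(f(b, a), f(pair(e, b), a)), a), e), pair(b, e)), f(b, a)), a):
1. f(pair(pair(pair(f(f(f(b, a), f(pair(e, b), a)), a), e), pair(b, e)), f(b, a)), a)  →  pair(pair(pair(f(f(f(b, a), f(pair(e, b), a)), a), e), pair(b, e)), f(b, a))   [R5 at ε]
2. pair(pair(pair(f(f(f(b, a), f(pair(e, b), a)), a), e), pair(b, e)), f(b, a))  →  pair(pair(pair(f(f(b, a), f(pair(e, b), a)), e), pair(b, e)), f(b, a))   [R5 at 1.1.1]
3. pair(pair(pair(f(f(b, a), f(pair(e, b), a)), e), pair(b, e)), f(b, a))  →  pair(pair(pair(f(b, f(pair(e, b), a)), e), pair(b, e)), f(b, a))   [R5 at 1.1.1.1]
4. pair(pair(pair(f(b, f(pair(e, b), a)), e), pair(b, e)), f(b, a))  →  pair(pair(pair(f(b, pair(e, b)), e), pair(b, e)), f(b, a))   [R5 at 1.1.1.2]
5. pair(pair(pair(f(b, pair(e, b)), e), pair(b, e)), f(b, a))  →  pair(pair(pair(a, e), pair(b, e)), f(b, a))   [R1 at 1.1.1]
6. pair(pair(pair(a, e), pair(b, e)), f(b, a))  →  pair(pair(pair(a, e), pair(b, e)), b)   [R5 at 2]

yes — NF(t₁) = pair(pair(pair(a, e), pair(b, e)), b), NF(t₂) = pair(pair(pair(a, e), pair(b, e)), b)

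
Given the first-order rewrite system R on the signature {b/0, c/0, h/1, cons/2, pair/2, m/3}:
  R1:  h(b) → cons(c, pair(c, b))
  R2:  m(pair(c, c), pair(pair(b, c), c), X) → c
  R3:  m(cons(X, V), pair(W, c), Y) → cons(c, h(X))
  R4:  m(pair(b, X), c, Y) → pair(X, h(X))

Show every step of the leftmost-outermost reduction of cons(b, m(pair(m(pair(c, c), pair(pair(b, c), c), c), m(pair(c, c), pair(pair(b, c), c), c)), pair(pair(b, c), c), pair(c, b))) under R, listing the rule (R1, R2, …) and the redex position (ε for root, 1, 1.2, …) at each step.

1. cons(b, m(pair(m(pair(c, c), pair(pair(b, c), c), c), m(pair(c, c), pair(pair(b, c), c), c)), pair(pair(b, c), c), pair(c, b)))  →  cons(b, m(pair(c, m(pair(c, c), pair(pair(b, c), c), c)), pair(pair(b, c), c), pair(c, b)))   [R2 at 2.1.1]
2. cons(b, m(pair(c, m(pair(c, c), pair(pair(b, c), c), c)), pair(pair(b, c), c), pair(c, b)))  →  cons(b, m(pair(c, c), pair(pair(b, c), c), pair(c, b)))   [R2 at 2.1.2]
3. cons(b, m(pair(c, c), pair(pair(b, c), c), pair(c, b)))  →  cons(b, c)   [R2 at 2]

cons(b, c)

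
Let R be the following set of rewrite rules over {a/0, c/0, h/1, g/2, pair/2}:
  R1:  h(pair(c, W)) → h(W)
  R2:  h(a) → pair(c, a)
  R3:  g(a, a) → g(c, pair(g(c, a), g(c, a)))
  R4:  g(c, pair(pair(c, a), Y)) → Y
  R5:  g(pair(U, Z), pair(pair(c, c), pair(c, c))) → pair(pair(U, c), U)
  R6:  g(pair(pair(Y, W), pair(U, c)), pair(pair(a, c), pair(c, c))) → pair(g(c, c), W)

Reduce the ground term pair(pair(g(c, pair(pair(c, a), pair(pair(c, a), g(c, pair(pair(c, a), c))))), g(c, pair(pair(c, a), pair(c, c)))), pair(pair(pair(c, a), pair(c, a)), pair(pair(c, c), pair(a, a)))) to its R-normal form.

1. pair(pair(g(c, pair(pair(c, a), pair(pair(c, a), g(c, pair(pair(c, a), c))))), g(c, pair(pair(c, a), pair(c, c)))), pair(pair(pair(c, a), pair(c, a)), pair(pair(c, c), pair(a, a))))  →  pair(pair(pair(pair(c, a), g(c, pair(pair(c, a), c))), g(c, pair(pair(c, a), pair(c, c)))), pair(pair(pair(c, a), pair(c, a)), pair(pair(c, c), pair(a, a))))   [R4 at 1.1]
2. pair(pair(pair(pair(c, a), g(c, pair(pair(c, a), c))), g(c, pair(pair(c, a), pair(c, c)))), pair(pair(pair(c, a), pair(c, a)), pair(pair(c, c), pair(a, a))))  →  pair(pair(pair(pair(c, a), c), g(c, pair(pair(c, a), pair(c, c)))), pair(pair(pair(c, a), pair(c, a)), pair(pair(c, c), pair(a, a))))   [R4 at 1.1.2]
3. pair(pair(pair(pair(c, a), c), g(c, pair(pair(c, a), pair(c, c)))), pair(pair(pair(c, a), pair(c, a)), pair(pair(c, c), pair(a, a))))  →  pair(pair(pair(pair(c, a), c), pair(c, c)), pair(pair(pair(c, a), pair(c, a)), pair(pair(c, c), pair(a, a))))   [R4 at 1.2]

pair(pair(pair(pair(c, a), c), pair(c, c)), pair(pair(pair(c, a), pair(c, a)), pair(pair(c, c), pair(a, a))))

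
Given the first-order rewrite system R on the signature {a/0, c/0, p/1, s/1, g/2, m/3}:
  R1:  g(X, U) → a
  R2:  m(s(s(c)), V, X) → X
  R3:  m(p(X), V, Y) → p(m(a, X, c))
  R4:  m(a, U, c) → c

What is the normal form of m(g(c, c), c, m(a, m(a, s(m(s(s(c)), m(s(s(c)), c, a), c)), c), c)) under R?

c

1. m(g(c, c), c, m(a, m(a, s(m(s(s(c)), m(s(s(c)), c, a), c)), c), c))  →  m(a, c, m(a, m(a, s(m(s(s(c)), m(s(s(c)), c, a), c)), c), c))   [R1 at 1]
2. m(a, c, m(a, m(a, s(m(s(s(c)), m(s(s(c)), c, a), c)), c), c))  →  m(a, c, c)   [R4 at 3]
3. m(a, c, c)  →  c   [R4 at ε]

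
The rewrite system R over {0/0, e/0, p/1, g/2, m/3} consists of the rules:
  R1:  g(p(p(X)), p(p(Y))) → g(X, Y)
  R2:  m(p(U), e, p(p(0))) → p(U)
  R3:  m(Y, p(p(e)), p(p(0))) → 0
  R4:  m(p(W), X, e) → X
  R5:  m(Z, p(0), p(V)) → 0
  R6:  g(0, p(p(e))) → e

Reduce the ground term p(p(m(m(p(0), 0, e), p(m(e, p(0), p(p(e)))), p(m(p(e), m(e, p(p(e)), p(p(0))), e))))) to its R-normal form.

p(p(0))

1. p(p(m(m(p(0), 0, e), p(m(e, p(0), p(p(e)))), p(m(p(e), m(e, p(p(e)), p(p(0))), e)))))  →  p(p(m(0, p(m(e, p(0), p(p(e)))), p(m(p(e), m(e, p(p(e)), p(p(0))), e)))))   [R4 at 1.1.1]
2. p(p(m(0, p(m(e, p(0), p(p(e)))), p(m(p(e), m(e, p(p(e)), p(p(0))), e)))))  →  p(p(m(0, p(0), p(m(p(e), m(e, p(p(e)), p(p(0))), e)))))   [R5 at 1.1.2.1]
3. p(p(m(0, p(0), p(m(p(e), m(e, p(p(e)), p(p(0))), e)))))  →  p(p(0))   [R5 at 1.1]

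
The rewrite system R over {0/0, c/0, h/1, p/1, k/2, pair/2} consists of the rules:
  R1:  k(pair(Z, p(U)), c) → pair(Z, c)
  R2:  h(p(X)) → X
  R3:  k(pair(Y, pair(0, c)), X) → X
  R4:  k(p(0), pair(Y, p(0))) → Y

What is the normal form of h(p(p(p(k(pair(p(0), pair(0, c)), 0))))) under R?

p(p(0))

1. h(p(p(p(k(pair(p(0), pair(0, c)), 0)))))  →  p(p(k(pair(p(0), pair(0, c)), 0)))   [R2 at ε]
2. p(p(k(pair(p(0), pair(0, c)), 0)))  →  p(p(0))   [R3 at 1.1]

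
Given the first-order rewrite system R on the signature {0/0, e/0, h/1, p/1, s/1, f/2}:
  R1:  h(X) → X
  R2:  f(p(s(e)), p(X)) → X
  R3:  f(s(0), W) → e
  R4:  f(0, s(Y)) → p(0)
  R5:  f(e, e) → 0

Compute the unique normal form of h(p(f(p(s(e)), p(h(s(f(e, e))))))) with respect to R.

p(s(0))

1. h(p(f(p(s(e)), p(h(s(f(e, e)))))))  →  p(f(p(s(e)), p(h(s(f(e, e))))))   [R1 at ε]
2. p(f(p(s(e)), p(h(s(f(e, e))))))  →  p(h(s(f(e, e))))   [R2 at 1]
3. p(h(s(f(e, e))))  →  p(s(f(e, e)))   [R1 at 1]
4. p(s(f(e, e)))  →  p(s(0))   [R5 at 1.1]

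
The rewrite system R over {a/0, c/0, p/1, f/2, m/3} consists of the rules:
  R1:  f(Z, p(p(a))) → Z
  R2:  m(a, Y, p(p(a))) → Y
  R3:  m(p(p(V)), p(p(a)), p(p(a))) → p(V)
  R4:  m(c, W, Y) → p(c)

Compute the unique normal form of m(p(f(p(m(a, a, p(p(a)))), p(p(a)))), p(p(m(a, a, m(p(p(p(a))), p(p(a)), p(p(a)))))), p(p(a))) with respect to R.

p(a)

1. m(p(f(p(m(a, a, p(p(a)))), p(p(a)))), p(p(m(a, a, m(p(p(p(a))), p(p(a)), p(p(a)))))), p(p(a)))  →  m(p(p(m(a, a, p(p(a))))), p(p(m(a, a, m(p(p(p(a))), p(p(a)), p(p(a)))))), p(p(a)))   [R1 at 1.1]
2. m(p(p(m(a, a, p(p(a))))), p(p(m(a, a, m(p(p(p(a))), p(p(a)), p(p(a)))))), p(p(a)))  →  m(p(p(a)), p(p(m(a, a, m(p(p(p(a))), p(p(a)), p(p(a)))))), p(p(a)))   [R2 at 1.1.1]
3. m(p(p(a)), p(p(m(a, a, m(p(p(p(a))), p(p(a)), p(p(a)))))), p(p(a)))  →  m(p(p(a)), p(p(m(a, a, p(p(a))))), p(p(a)))   [R3 at 2.1.1.3]
4. m(p(p(a)), p(p(m(a, a, p(p(a))))), p(p(a)))  →  m(p(p(a)), p(p(a)), p(p(a)))   [R2 at 2.1.1]
5. m(p(p(a)), p(p(a)), p(p(a)))  →  p(a)   [R3 at ε]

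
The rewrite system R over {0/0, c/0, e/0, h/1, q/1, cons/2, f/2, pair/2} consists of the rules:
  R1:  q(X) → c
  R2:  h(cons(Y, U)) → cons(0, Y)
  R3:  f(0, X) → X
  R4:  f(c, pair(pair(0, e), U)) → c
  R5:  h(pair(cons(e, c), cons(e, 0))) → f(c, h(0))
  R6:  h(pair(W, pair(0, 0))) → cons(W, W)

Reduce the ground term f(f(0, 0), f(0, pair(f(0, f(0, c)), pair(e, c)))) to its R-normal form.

1. f(f(0, 0), f(0, pair(f(0, f(0, c)), pair(e, c))))  →  f(0, f(0, pair(f(0, f(0, c)), pair(e, c))))   [R3 at 1]
2. f(0, f(0, pair(f(0, f(0, c)), pair(e, c))))  →  f(0, pair(f(0, f(0, c)), pair(e, c)))   [R3 at ε]
3. f(0, pair(f(0, f(0, c)), pair(e, c)))  →  pair(f(0, f(0, c)), pair(e, c))   [R3 at ε]
4. pair(f(0, f(0, c)), pair(e, c))  →  pair(f(0, c), pair(e, c))   [R3 at 1]
5. pair(f(0, c), pair(e, c))  →  pair(c, pair(e, c))   [R3 at 1]

pair(c, pair(e, c))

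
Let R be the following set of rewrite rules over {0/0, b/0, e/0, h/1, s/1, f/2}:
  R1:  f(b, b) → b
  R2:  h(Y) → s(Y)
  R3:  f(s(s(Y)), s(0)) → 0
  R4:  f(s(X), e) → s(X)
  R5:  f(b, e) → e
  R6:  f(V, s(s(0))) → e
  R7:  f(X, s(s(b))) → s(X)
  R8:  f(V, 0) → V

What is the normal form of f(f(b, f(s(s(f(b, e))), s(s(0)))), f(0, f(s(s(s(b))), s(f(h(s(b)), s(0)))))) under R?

e

1. f(f(b, f(s(s(f(b, e))), s(s(0)))), f(0, f(s(s(s(b))), s(f(h(s(b)), s(0))))))  →  f(f(b, e), f(0, f(s(s(s(b))), s(f(h(s(b)), s(0))))))   [R6 at 1.2]
2. f(f(b, e), f(0, f(s(s(s(b))), s(f(h(s(b)), s(0))))))  →  f(e, f(0, f(s(s(s(b))), s(f(h(s(b)), s(0))))))   [R5 at 1]
3. f(e, f(0, f(s(s(s(b))), s(f(h(s(b)), s(0))))))  →  f(e, f(0, f(s(s(s(b))), s(f(s(s(b)), s(0))))))   [R2 at 2.2.2.1.1]
4. f(e, f(0, f(s(s(s(b))), s(f(s(s(b)), s(0))))))  →  f(e, f(0, f(s(s(s(b))), s(0))))   [R3 at 2.2.2.1]
5. f(e, f(0, f(s(s(s(b))), s(0))))  →  f(e, f(0, 0))   [R3 at 2.2]
6. f(e, f(0, 0))  →  f(e, 0)   [R8 at 2]
7. f(e, 0)  →  e   [R8 at ε]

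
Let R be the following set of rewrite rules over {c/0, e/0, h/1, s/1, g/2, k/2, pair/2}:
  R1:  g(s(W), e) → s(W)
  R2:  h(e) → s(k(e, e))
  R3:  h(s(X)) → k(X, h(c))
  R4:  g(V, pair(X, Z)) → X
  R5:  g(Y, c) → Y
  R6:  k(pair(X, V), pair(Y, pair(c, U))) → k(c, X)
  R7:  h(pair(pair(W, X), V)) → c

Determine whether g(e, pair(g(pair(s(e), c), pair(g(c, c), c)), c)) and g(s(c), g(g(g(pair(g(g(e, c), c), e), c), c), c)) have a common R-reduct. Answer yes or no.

Reduce t₁ = g(e, pair(g(pair(s(e), c), pair(g(c, c), c)), c)):
1. g(e, pair(g(pair(s(e), c), pair(g(c, c), c)), c))  →  g(pair(s(e), c), pair(g(c, c), c))   [R4 at ε]
2. g(pair(s(e), c), pair(g(c, c), c))  →  g(c, c)   [R4 at ε]
3. g(c, c)  →  c   [R5 at ε]

Reduce t₂ = g(s(c), g(g(g(pair(g(g(e, c), c), e), c), c), c)):
1. g(s(c), g(g(g(pair(g(g(e, c), c), e), c), c), c))  →  g(s(c), g(g(pair(g(g(e, c), c), e), c), c))   [R5 at 2]
2. g(s(c), g(g(pair(g(g(e, c), c), e), c), c))  →  g(s(c), g(pair(g(g(e, c), c), e), c))   [R5 at 2]
3. g(s(c), g(pair(g(g(e, c), c), e), c))  →  g(s(c), pair(g(g(e, c), c), e))   [R5 at 2]
4. g(s(c), pair(g(g(e, c), c), e))  →  g(g(e, c), c)   [R4 at ε]
5. g(g(e, c), c)  →  g(e, c)   [R5 at ε]
6. g(e, c)  →  e   [R5 at ε]

no — NF(t₁) = c, NF(t₂) = e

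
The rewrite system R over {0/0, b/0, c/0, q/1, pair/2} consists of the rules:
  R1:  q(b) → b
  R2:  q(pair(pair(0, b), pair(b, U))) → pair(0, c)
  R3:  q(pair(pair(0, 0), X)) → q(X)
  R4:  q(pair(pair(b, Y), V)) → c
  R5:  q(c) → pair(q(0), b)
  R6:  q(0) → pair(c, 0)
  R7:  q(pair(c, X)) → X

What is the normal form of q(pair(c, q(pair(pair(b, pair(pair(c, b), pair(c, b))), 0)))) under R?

1. q(pair(c, q(pair(pair(b, pair(pair(c, b), pair(c, b))), 0))))  →  q(pair(pair(b, pair(pair(c, b), pair(c, b))), 0))   [R7 at ε]
2. q(pair(pair(b, pair(pair(c, b), pair(c, b))), 0))  →  c   [R4 at ε]

c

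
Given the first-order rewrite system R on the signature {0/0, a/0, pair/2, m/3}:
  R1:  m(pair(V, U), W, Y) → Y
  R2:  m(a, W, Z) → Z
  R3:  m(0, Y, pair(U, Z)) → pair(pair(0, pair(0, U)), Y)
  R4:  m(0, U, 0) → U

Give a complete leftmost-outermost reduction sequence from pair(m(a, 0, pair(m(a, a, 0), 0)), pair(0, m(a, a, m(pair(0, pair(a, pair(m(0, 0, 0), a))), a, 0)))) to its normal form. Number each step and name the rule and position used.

pair(pair(0, 0), pair(0, 0))

1. pair(m(a, 0, pair(m(a, a, 0), 0)), pair(0, m(a, a, m(pair(0, pair(a, pair(m(0, 0, 0), a))), a, 0))))  →  pair(pair(m(a, a, 0), 0), pair(0, m(a, a, m(pair(0, pair(a, pair(m(0, 0, 0), a))), a, 0))))   [R2 at 1]
2. pair(pair(m(a, a, 0), 0), pair(0, m(a, a, m(pair(0, pair(a, pair(m(0, 0, 0), a))), a, 0))))  →  pair(pair(0, 0), pair(0, m(a, a, m(pair(0, pair(a, pair(m(0, 0, 0), a))), a, 0))))   [R2 at 1.1]
3. pair(pair(0, 0), pair(0, m(a, a, m(pair(0, pair(a, pair(m(0, 0, 0), a))), a, 0))))  →  pair(pair(0, 0), pair(0, m(pair(0, pair(a, pair(m(0, 0, 0), a))), a, 0)))   [R2 at 2.2]
4. pair(pair(0, 0), pair(0, m(pair(0, pair(a, pair(m(0, 0, 0), a))), a, 0)))  →  pair(pair(0, 0), pair(0, 0))   [R1 at 2.2]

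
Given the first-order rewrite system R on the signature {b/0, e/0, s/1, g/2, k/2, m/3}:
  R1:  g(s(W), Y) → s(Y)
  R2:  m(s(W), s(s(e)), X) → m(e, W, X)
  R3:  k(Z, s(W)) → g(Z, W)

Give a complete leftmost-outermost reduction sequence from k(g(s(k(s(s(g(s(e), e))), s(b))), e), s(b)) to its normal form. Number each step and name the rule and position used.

1. k(g(s(k(s(s(g(s(e), e))), s(b))), e), s(b))  →  g(g(s(k(s(s(g(s(e), e))), s(b))), e), b)   [R3 at ε]
2. g(g(s(k(s(s(g(s(e), e))), s(b))), e), b)  →  g(s(e), b)   [R1 at 1]
3. g(s(e), b)  →  s(b)   [R1 at ε]

s(b)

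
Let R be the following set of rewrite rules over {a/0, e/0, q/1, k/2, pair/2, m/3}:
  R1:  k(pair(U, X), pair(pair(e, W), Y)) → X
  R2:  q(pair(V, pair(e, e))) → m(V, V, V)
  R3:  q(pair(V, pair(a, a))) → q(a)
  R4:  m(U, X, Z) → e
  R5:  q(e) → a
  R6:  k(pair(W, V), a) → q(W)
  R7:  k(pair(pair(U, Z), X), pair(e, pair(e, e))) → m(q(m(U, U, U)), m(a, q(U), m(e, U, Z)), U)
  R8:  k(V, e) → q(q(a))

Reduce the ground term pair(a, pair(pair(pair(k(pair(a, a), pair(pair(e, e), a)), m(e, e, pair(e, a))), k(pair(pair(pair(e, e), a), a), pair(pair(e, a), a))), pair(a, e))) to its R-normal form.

1. pair(a, pair(pair(pair(k(pair(a, a), pair(pair(e, e), a)), m(e, e, pair(e, a))), k(pair(pair(pair(e, e), a), a), pair(pair(e, a), a))), pair(a, e)))  →  pair(a, pair(pair(pair(a, m(e, e, pair(e, a))), k(pair(pair(pair(e, e), a), a), pair(pair(e, a), a))), pair(a, e)))   [R1 at 2.1.1.1]
2. pair(a, pair(pair(pair(a, m(e, e, pair(e, a))), k(pair(pair(pair(e, e), a), a), pair(pair(e, a), a))), pair(a, e)))  →  pair(a, pair(pair(pair(a, e), k(pair(pair(pair(e, e), a), a), pair(pair(e, a), a))), pair(a, e)))   [R4 at 2.1.1.2]
3. pair(a, pair(pair(pair(a, e), k(pair(pair(pair(e, e), a), a), pair(pair(e, a), a))), pair(a, e)))  →  pair(a, pair(pair(pair(a, e), a), pair(a, e)))   [R1 at 2.1.2]

pair(a, pair(pair(pair(a, e), a), pair(a, e)))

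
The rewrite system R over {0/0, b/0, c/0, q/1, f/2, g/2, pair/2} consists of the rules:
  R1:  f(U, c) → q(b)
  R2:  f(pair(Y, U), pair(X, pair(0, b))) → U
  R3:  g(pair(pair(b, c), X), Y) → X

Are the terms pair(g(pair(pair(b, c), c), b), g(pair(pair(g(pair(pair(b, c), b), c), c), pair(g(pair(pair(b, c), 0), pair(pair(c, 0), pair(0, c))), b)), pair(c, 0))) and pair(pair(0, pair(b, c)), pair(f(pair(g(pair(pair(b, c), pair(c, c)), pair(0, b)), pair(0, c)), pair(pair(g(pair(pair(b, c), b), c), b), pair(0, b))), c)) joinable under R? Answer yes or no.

Reduce t₁ = pair(g(pair(pair(b, c), c), b), g(pair(pair(g(pair(pair(b, c), b), c), c), pair(g(pair(pair(b, c), 0), pair(pair(c, 0), pair(0, c))), b)), pair(c, 0))):
1. pair(g(pair(pair(b, c), c), b), g(pair(pair(g(pair(pair(b, c), b), c), c), pair(g(pair(pair(b, c), 0), pair(pair(c, 0), pair(0, c))), b)), pair(c, 0)))  →  pair(c, g(pair(pair(g(pair(pair(b, c), b), c), c), pair(g(pair(pair(b, c), 0), pair(pair(c, 0), pair(0, c))), b)), pair(c, 0)))   [R3 at 1]
2. pair(c, g(pair(pair(g(pair(pair(b, c), b), c), c), pair(g(pair(pair(b, c), 0), pair(pair(c, 0), pair(0, c))), b)), pair(c, 0)))  →  pair(c, g(pair(pair(b, c), pair(g(pair(pair(b, c), 0), pair(pair(c, 0), pair(0, c))), b)), pair(c, 0)))   [R3 at 2.1.1.1]
3. pair(c, g(pair(pair(b, c), pair(g(pair(pair(b, c), 0), pair(pair(c, 0), pair(0, c))), b)), pair(c, 0)))  →  pair(c, pair(g(pair(pair(b, c), 0), pair(pair(c, 0), pair(0, c))), b))   [R3 at 2]
4. pair(c, pair(g(pair(pair(b, c), 0), pair(pair(c, 0), pair(0, c))), b))  →  pair(c, pair(0, b))   [R3 at 2.1]

Reduce t₂ = pair(pair(0, pair(b, c)), pair(f(pair(g(pair(pair(b, c), pair(c, c)), pair(0, b)), pair(0, c)), pair(pair(g(pair(pair(b, c), b), c), b), pair(0, b))), c)):
1. pair(pair(0, pair(b, c)), pair(f(pair(g(pair(pair(b, c), pair(c, c)), pair(0, b)), pair(0, c)), pair(pair(g(pair(pair(b, c), b), c), b), pair(0, b))), c))  →  pair(pair(0, pair(b, c)), pair(pair(0, c), c))   [R2 at 2.1]

no — NF(t₁) = pair(c, pair(0, b)), NF(t₂) = pair(pair(0, pair(b, c)), pair(pair(0, c), c))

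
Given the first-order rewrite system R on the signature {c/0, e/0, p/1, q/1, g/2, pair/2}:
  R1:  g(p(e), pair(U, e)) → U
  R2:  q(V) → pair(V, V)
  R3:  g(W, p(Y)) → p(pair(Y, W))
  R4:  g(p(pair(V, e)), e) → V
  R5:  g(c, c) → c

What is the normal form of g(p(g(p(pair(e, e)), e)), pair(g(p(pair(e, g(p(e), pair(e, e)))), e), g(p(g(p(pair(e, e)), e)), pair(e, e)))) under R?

e

1. g(p(g(p(pair(e, e)), e)), pair(g(p(pair(e, g(p(e), pair(e, e)))), e), g(p(g(p(pair(e, e)), e)), pair(e, e))))  →  g(p(e), pair(g(p(pair(e, g(p(e), pair(e, e)))), e), g(p(g(p(pair(e, e)), e)), pair(e, e))))   [R4 at 1.1]
2. g(p(e), pair(g(p(pair(e, g(p(e), pair(e, e)))), e), g(p(g(p(pair(e, e)), e)), pair(e, e))))  →  g(p(e), pair(g(p(pair(e, e)), e), g(p(g(p(pair(e, e)), e)), pair(e, e))))   [R1 at 2.1.1.1.2]
3. g(p(e), pair(g(p(pair(e, e)), e), g(p(g(p(pair(e, e)), e)), pair(e, e))))  →  g(p(e), pair(e, g(p(g(p(pair(e, e)), e)), pair(e, e))))   [R4 at 2.1]
4. g(p(e), pair(e, g(p(g(p(pair(e, e)), e)), pair(e, e))))  →  g(p(e), pair(e, g(p(e), pair(e, e))))   [R4 at 2.2.1.1]
5. g(p(e), pair(e, g(p(e), pair(e, e))))  →  g(p(e), pair(e, e))   [R1 at 2.2]
6. g(p(e), pair(e, e))  →  e   [R1 at ε]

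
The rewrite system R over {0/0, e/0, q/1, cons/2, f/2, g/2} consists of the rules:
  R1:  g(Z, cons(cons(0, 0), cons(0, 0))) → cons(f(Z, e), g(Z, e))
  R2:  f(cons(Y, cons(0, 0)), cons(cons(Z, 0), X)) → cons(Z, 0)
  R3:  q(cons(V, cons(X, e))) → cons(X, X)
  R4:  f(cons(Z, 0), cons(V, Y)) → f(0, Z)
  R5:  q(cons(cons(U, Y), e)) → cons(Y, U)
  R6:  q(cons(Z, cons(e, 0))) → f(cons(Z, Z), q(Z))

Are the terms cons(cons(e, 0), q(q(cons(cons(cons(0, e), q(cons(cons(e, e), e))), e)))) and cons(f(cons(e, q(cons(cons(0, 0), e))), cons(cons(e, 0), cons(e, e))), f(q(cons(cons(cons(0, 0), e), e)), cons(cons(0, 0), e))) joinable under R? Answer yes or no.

Reduce t₁ = cons(cons(e, 0), q(q(cons(cons(cons(0, e), q(cons(cons(e, e), e))), e)))):
1. cons(cons(e, 0), q(q(cons(cons(cons(0, e), q(cons(cons(e, e), e))), e))))  →  cons(cons(e, 0), q(cons(q(cons(cons(e, e), e)), cons(0, e))))   [R5 at 2.1]
2. cons(cons(e, 0), q(cons(q(cons(cons(e, e), e)), cons(0, e))))  →  cons(cons(e, 0), cons(0, 0))   [R3 at 2]

Reduce t₂ = cons(f(cons(e, q(cons(cons(0, 0), e))), cons(cons(e, 0), cons(e, e))), f(q(cons(cons(cons(0, 0), e), e)), cons(cons(0, 0), e))):
1. cons(f(cons(e, q(cons(cons(0, 0), e))), cons(cons(e, 0), cons(e, e))), f(q(cons(cons(cons(0, 0), e), e)), cons(cons(0, 0), e)))  →  cons(f(cons(e, cons(0, 0)), cons(cons(e, 0), cons(e, e))), f(q(cons(cons(cons(0, 0), e), e)), cons(cons(0, 0), e)))   [R5 at 1.1.2]
2. cons(f(cons(e, cons(0, 0)), cons(cons(e, 0), cons(e, e))), f(q(cons(cons(cons(0, 0), e), e)), cons(cons(0, 0), e)))  →  cons(cons(e, 0), f(q(cons(cons(cons(0, 0), e), e)), cons(cons(0, 0), e)))   [R2 at 1]
3. cons(cons(e, 0), f(q(cons(cons(cons(0, 0), e), e)), cons(cons(0, 0), e)))  →  cons(cons(e, 0), f(cons(e, cons(0, 0)), cons(cons(0, 0), e)))   [R5 at 2.1]
4. cons(cons(e, 0), f(cons(e, cons(0, 0)), cons(cons(0, 0), e)))  →  cons(cons(e, 0), cons(0, 0))   [R2 at 2]

yes — NF(t₁) = cons(cons(e, 0), cons(0, 0)), NF(t₂) = cons(cons(e, 0), cons(0, 0))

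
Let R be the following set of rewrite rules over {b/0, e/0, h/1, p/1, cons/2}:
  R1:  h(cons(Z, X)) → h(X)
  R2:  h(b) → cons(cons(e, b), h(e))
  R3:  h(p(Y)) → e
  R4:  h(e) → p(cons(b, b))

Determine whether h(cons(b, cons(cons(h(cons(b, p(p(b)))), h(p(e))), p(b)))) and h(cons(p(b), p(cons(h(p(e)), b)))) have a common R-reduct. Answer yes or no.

Reduce t₁ = h(cons(b, cons(cons(h(cons(b, p(p(b)))), h(p(e))), p(b)))):
1. h(cons(b, cons(cons(h(cons(b, p(p(b)))), h(p(e))), p(b))))  →  h(cons(cons(h(cons(b, p(p(b)))), h(p(e))), p(b)))   [R1 at ε]
2. h(cons(cons(h(cons(b, p(p(b)))), h(p(e))), p(b)))  →  h(p(b))   [R1 at ε]
3. h(p(b))  →  e   [R3 at ε]

Reduce t₂ = h(cons(p(b), p(cons(h(p(e)), b)))):
1. h(cons(p(b), p(cons(h(p(e)), b))))  →  h(p(cons(h(p(e)), b)))   [R1 at ε]
2. h(p(cons(h(p(e)), b)))  →  e   [R3 at ε]

yes — NF(t₁) = e, NF(t₂) = e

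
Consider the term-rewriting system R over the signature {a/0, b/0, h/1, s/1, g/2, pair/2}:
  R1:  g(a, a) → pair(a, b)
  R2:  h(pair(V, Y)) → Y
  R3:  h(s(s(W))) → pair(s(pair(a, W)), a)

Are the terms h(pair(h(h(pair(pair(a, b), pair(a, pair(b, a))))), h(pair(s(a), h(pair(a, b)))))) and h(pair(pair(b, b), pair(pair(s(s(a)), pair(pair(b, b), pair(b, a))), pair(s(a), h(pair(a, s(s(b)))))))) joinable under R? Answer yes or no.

Reduce t₁ = h(pair(h(h(pair(pair(a, b), pair(a, pair(b, a))))), h(pair(s(a), h(pair(a, b)))))):
1. h(pair(h(h(pair(pair(a, b), pair(a, pair(b, a))))), h(pair(s(a), h(pair(a, b))))))  →  h(pair(s(a), h(pair(a, b))))   [R2 at ε]
2. h(pair(s(a), h(pair(a, b))))  →  h(pair(a, b))   [R2 at ε]
3. h(pair(a, b))  →  b   [R2 at ε]

Reduce t₂ = h(pair(pair(b, b), pair(pair(s(s(a)), pair(pair(b, b), pair(b, a))), pair(s(a), h(pair(a, s(s(b)))))))):
1. h(pair(pair(b, b), pair(pair(s(s(a)), pair(pair(b, b), pair(b, a))), pair(s(a), h(pair(a, s(s(b))))))))  →  pair(pair(s(s(a)), pair(pair(b, b), pair(b, a))), pair(s(a), h(pair(a, s(s(b))))))   [R2 at ε]
2. pair(pair(s(s(a)), pair(pair(b, b), pair(b, a))), pair(s(a), h(pair(a, s(s(b))))))  →  pair(pair(s(s(a)), pair(pair(b, b), pair(b, a))), pair(s(a), s(s(b))))   [R2 at 2.2]

no — NF(t₁) = b, NF(t₂) = pair(pair(s(s(a)), pair(pair(b, b), pair(b, a))), pair(s(a), s(s(b))))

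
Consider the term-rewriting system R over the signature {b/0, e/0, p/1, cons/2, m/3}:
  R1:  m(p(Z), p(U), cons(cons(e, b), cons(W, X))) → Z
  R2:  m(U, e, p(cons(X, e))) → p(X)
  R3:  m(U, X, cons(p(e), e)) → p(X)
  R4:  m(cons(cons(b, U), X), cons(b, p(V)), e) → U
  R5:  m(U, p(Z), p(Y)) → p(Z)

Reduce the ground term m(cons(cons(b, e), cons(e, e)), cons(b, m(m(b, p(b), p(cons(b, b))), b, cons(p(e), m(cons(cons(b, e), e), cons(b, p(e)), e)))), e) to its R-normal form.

e

1. m(cons(cons(b, e), cons(e, e)), cons(b, m(m(b, p(b), p(cons(b, b))), b, cons(p(e), m(cons(cons(b, e), e), cons(b, p(e)), e)))), e)  →  m(cons(cons(b, e), cons(e, e)), cons(b, m(p(b), b, cons(p(e), m(cons(cons(b, e), e), cons(b, p(e)), e)))), e)   [R5 at 2.2.1]
2. m(cons(cons(b, e), cons(e, e)), cons(b, m(p(b), b, cons(p(e), m(cons(cons(b, e), e), cons(b, p(e)), e)))), e)  →  m(cons(cons(b, e), cons(e, e)), cons(b, m(p(b), b, cons(p(e), e))), e)   [R4 at 2.2.3.2]
3. m(cons(cons(b, e), cons(e, e)), cons(b, m(p(b), b, cons(p(e), e))), e)  →  m(cons(cons(b, e), cons(e, e)), cons(b, p(b)), e)   [R3 at 2.2]
4. m(cons(cons(b, e), cons(e, e)), cons(b, p(b)), e)  →  e   [R4 at ε]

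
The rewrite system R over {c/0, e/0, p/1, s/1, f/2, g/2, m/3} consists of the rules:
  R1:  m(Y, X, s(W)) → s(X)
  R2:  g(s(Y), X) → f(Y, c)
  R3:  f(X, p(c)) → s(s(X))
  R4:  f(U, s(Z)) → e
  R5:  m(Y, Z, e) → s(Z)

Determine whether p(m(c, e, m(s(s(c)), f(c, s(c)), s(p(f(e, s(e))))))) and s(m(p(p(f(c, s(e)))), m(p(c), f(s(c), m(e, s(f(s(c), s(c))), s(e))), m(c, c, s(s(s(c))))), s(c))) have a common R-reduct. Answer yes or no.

no — NF(t₁) = p(s(e)), NF(t₂) = s(s(s(e)))

Reduce t₁ = p(m(c, e, m(s(s(c)), f(c, s(c)), s(p(f(e, s(e))))))):
1. p(m(c, e, m(s(s(c)), f(c, s(c)), s(p(f(e, s(e)))))))  →  p(m(c, e, s(f(c, s(c)))))   [R1 at 1.3]
2. p(m(c, e, s(f(c, s(c)))))  →  p(s(e))   [R1 at 1]

Reduce t₂ = s(m(p(p(f(c, s(e)))), m(p(c), f(s(c), m(e, s(f(s(c), s(c))), s(e))), m(c, c, s(s(s(c))))), s(c))):
1. s(m(p(p(f(c, s(e)))), m(p(c), f(s(c), m(e, s(f(s(c), s(c))), s(e))), m(c, c, s(s(s(c))))), s(c)))  →  s(s(m(p(c), f(s(c), m(e, s(f(s(c), s(c))), s(e))), m(c, c, s(s(s(c)))))))   [R1 at 1]
2. s(s(m(p(c), f(s(c), m(e, s(f(s(c), s(c))), s(e))), m(c, c, s(s(s(c)))))))  →  s(s(m(p(c), f(s(c), s(s(f(s(c), s(c))))), m(c, c, s(s(s(c)))))))   [R1 at 1.1.2.2]
3. s(s(m(p(c), f(s(c), s(s(f(s(c), s(c))))), m(c, c, s(s(s(c)))))))  →  s(s(m(p(c), e, m(c, c, s(s(s(c)))))))   [R4 at 1.1.2]
4. s(s(m(p(c), e, m(c, c, s(s(s(c)))))))  →  s(s(m(p(c), e, s(c))))   [R1 at 1.1.3]
5. s(s(m(p(c), e, s(c))))  →  s(s(s(e)))   [R1 at 1.1]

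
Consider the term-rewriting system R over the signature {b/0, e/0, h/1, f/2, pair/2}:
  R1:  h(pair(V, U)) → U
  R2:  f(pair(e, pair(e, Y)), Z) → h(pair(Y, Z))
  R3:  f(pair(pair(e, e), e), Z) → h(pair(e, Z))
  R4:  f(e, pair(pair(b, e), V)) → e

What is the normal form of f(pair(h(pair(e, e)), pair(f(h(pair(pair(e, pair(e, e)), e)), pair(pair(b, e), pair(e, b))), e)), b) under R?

1. f(pair(h(pair(e, e)), pair(f(h(pair(pair(e, pair(e, e)), e)), pair(pair(b, e), pair(e, b))), e)), b)  →  f(pair(e, pair(f(h(pair(pair(e, pair(e, e)), e)), pair(pair(b, e), pair(e, b))), e)), b)   [R1 at 1.1]
2. f(pair(e, pair(f(h(pair(pair(e, pair(e, e)), e)), pair(pair(b, e), pair(e, b))), e)), b)  →  f(pair(e, pair(f(e, pair(pair(b, e), pair(e, b))), e)), b)   [R1 at 1.2.1.1]
3. f(pair(e, pair(f(e, pair(pair(b, e), pair(e, b))), e)), b)  →  f(pair(e, pair(e, e)), b)   [R4 at 1.2.1]
4. f(pair(e, pair(e, e)), b)  →  h(pair(e, b))   [R2 at ε]
5. h(pair(e, b))  →  b   [R1 at ε]

b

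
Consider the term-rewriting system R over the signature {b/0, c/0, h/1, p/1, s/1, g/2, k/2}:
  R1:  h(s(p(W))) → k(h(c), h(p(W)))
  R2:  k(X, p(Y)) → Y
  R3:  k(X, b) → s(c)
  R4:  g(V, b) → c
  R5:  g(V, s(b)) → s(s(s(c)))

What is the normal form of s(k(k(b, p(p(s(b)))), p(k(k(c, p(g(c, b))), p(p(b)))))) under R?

s(p(b))

1. s(k(k(b, p(p(s(b)))), p(k(k(c, p(g(c, b))), p(p(b))))))  →  s(k(k(c, p(g(c, b))), p(p(b))))   [R2 at 1]
2. s(k(k(c, p(g(c, b))), p(p(b))))  →  s(p(b))   [R2 at 1]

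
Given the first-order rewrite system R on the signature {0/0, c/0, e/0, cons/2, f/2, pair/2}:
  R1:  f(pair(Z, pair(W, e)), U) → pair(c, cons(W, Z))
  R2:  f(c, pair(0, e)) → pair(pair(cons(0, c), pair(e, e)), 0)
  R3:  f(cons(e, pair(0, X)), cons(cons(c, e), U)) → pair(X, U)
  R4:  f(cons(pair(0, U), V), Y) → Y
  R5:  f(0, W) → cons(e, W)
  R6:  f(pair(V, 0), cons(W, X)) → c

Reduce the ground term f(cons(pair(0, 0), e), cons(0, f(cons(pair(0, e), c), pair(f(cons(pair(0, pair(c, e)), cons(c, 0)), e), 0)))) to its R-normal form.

1. f(cons(pair(0, 0), e), cons(0, f(cons(pair(0, e), c), pair(f(cons(pair(0, pair(c, e)), cons(c, 0)), e), 0))))  →  cons(0, f(cons(pair(0, e), c), pair(f(cons(pair(0, pair(c, e)), cons(c, 0)), e), 0)))   [R4 at ε]
2. cons(0, f(cons(pair(0, e), c), pair(f(cons(pair(0, pair(c, e)), cons(c, 0)), e), 0)))  →  cons(0, pair(f(cons(pair(0, pair(c, e)), cons(c, 0)), e), 0))   [R4 at 2]
3. cons(0, pair(f(cons(pair(0, pair(c, e)), cons(c, 0)), e), 0))  →  cons(0, pair(e, 0))   [R4 at 2.1]

cons(0, pair(e, 0))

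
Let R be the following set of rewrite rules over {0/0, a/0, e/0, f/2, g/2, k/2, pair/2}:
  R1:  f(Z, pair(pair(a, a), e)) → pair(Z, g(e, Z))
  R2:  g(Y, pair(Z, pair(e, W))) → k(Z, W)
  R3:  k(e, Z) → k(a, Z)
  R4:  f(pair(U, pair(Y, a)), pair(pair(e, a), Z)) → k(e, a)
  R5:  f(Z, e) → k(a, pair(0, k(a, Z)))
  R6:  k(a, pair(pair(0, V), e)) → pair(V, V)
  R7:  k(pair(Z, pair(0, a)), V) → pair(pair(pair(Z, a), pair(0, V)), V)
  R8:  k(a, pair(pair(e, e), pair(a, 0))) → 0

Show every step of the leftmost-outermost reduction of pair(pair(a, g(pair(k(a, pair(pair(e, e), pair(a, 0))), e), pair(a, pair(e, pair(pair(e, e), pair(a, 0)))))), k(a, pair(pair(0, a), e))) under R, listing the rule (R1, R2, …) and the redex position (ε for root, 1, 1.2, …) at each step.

1. pair(pair(a, g(pair(k(a, pair(pair(e, e), pair(a, 0))), e), pair(a, pair(e, pair(pair(e, e), pair(a, 0)))))), k(a, pair(pair(0, a), e)))  →  pair(pair(a, k(a, pair(pair(e, e), pair(a, 0)))), k(a, pair(pair(0, a), e)))   [R2 at 1.2]
2. pair(pair(a, k(a, pair(pair(e, e), pair(a, 0)))), k(a, pair(pair(0, a), e)))  →  pair(pair(a, 0), k(a, pair(pair(0, a), e)))   [R8 at 1.2]
3. pair(pair(a, 0), k(a, pair(pair(0, a), e)))  →  pair(pair(a, 0), pair(a, a))   [R6 at 2]

pair(pair(a, 0), pair(a, a))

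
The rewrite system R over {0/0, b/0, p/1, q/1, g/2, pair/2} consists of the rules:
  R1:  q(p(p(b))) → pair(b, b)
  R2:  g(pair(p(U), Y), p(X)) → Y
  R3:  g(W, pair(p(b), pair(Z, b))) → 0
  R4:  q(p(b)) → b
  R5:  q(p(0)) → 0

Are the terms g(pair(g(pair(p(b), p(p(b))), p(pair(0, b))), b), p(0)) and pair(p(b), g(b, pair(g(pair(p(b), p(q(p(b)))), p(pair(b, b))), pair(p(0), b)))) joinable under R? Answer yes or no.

Reduce t₁ = g(pair(g(pair(p(b), p(p(b))), p(pair(0, b))), b), p(0)):
1. g(pair(g(pair(p(b), p(p(b))), p(pair(0, b))), b), p(0))  →  g(pair(p(p(b)), b), p(0))   [R2 at 1.1]
2. g(pair(p(p(b)), b), p(0))  →  b   [R2 at ε]

Reduce t₂ = pair(p(b), g(b, pair(g(pair(p(b), p(q(p(b)))), p(pair(b, b))), pair(p(0), b)))):
1. pair(p(b), g(b, pair(g(pair(p(b), p(q(p(b)))), p(pair(b, b))), pair(p(0), b))))  →  pair(p(b), g(b, pair(p(q(p(b))), pair(p(0), b))))   [R2 at 2.2.1]
2. pair(p(b), g(b, pair(p(q(p(b))), pair(p(0), b))))  →  pair(p(b), g(b, pair(p(b), pair(p(0), b))))   [R4 at 2.2.1.1]
3. pair(p(b), g(b, pair(p(b), pair(p(0), b))))  →  pair(p(b), 0)   [R3 at 2]

no — NF(t₁) = b, NF(t₂) = pair(p(b), 0)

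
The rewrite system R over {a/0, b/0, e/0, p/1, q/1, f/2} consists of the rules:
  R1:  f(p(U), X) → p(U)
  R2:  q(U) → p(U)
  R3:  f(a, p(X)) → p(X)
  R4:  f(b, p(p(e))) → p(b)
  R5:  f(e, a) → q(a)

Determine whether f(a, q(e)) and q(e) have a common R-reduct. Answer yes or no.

Reduce t₁ = f(a, q(e)):
1. f(a, q(e))  →  f(a, p(e))   [R2 at 2]
2. f(a, p(e))  →  p(e)   [R3 at ε]

Reduce t₂ = q(e):
1. q(e)  →  p(e)   [R2 at ε]

yes — NF(t₁) = p(e), NF(t₂) = p(e)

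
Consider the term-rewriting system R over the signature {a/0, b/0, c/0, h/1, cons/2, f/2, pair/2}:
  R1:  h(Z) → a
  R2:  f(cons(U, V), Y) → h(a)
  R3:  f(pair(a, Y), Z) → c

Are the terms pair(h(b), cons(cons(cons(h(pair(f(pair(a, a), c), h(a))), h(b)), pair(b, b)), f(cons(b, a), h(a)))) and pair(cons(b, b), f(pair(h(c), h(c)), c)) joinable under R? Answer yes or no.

no — NF(t₁) = pair(a, cons(cons(cons(a, a), pair(b, b)), a)), NF(t₂) = pair(cons(b, b), c)

Reduce t₁ = pair(h(b), cons(cons(cons(h(pair(f(pair(a, a), c), h(a))), h(b)), pair(b, b)), f(cons(b, a), h(a)))):
1. pair(h(b), cons(cons(cons(h(pair(f(pair(a, a), c), h(a))), h(b)), pair(b, b)), f(cons(b, a), h(a))))  →  pair(a, cons(cons(cons(h(pair(f(pair(a, a), c), h(a))), h(b)), pair(b, b)), f(cons(b, a), h(a))))   [R1 at 1]
2. pair(a, cons(cons(cons(h(pair(f(pair(a, a), c), h(a))), h(b)), pair(b, b)), f(cons(b, a), h(a))))  →  pair(a, cons(cons(cons(a, h(b)), pair(b, b)), f(cons(b, a), h(a))))   [R1 at 2.1.1.1]
3. pair(a, cons(cons(cons(a, h(b)), pair(b, b)), f(cons(b, a), h(a))))  →  pair(a, cons(cons(cons(a, a), pair(b, b)), f(cons(b, a), h(a))))   [R1 at 2.1.1.2]
4. pair(a, cons(cons(cons(a, a), pair(b, b)), f(cons(b, a), h(a))))  →  pair(a, cons(cons(cons(a, a), pair(b, b)), h(a)))   [R2 at 2.2]
5. pair(a, cons(cons(cons(a, a), pair(b, b)), h(a)))  →  pair(a, cons(cons(cons(a, a), pair(b, b)), a))   [R1 at 2.2]

Reduce t₂ = pair(cons(b, b), f(pair(h(c), h(c)), c)):
1. pair(cons(b, b), f(pair(h(c), h(c)), c))  →  pair(cons(b, b), f(pair(a, h(c)), c))   [R1 at 2.1.1]
2. pair(cons(b, b), f(pair(a, h(c)), c))  →  pair(cons(b, b), c)   [R3 at 2]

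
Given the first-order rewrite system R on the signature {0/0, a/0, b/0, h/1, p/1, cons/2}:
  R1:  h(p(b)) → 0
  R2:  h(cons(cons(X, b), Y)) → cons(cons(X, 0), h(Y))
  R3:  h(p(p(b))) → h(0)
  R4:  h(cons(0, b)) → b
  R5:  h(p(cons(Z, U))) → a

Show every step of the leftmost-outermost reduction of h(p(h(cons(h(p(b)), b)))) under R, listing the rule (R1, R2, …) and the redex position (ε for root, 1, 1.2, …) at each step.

1. h(p(h(cons(h(p(b)), b))))  →  h(p(h(cons(0, b))))   [R1 at 1.1.1.1]
2. h(p(h(cons(0, b))))  →  h(p(b))   [R4 at 1.1]
3. h(p(b))  →  0   [R1 at ε]

0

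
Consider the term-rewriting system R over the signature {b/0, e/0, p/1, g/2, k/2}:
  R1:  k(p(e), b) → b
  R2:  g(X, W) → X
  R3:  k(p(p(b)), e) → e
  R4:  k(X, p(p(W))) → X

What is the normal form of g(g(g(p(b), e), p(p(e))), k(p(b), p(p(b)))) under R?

p(b)

1. g(g(g(p(b), e), p(p(e))), k(p(b), p(p(b))))  →  g(g(p(b), e), p(p(e)))   [R2 at ε]
2. g(g(p(b), e), p(p(e)))  →  g(p(b), e)   [R2 at ε]
3. g(p(b), e)  →  p(b)   [R2 at ε]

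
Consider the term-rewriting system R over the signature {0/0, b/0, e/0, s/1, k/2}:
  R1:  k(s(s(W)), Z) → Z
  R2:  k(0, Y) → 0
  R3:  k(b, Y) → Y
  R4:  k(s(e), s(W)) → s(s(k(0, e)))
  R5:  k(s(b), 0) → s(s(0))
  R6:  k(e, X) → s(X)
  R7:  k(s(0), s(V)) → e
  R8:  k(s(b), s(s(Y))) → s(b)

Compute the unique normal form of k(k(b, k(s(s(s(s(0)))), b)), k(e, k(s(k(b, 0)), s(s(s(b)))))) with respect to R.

1. k(k(b, k(s(s(s(s(0)))), b)), k(e, k(s(k(b, 0)), s(s(s(b))))))  →  k(k(s(s(s(s(0)))), b), k(e, k(s(k(b, 0)), s(s(s(b))))))   [R3 at 1]
2. k(k(s(s(s(s(0)))), b), k(e, k(s(k(b, 0)), s(s(s(b))))))  →  k(b, k(e, k(s(k(b, 0)), s(s(s(b))))))   [R1 at 1]
3. k(b, k(e, k(s(k(b, 0)), s(s(s(b))))))  →  k(e, k(s(k(b, 0)), s(s(s(b)))))   [R3 at ε]
4. k(e, k(s(k(b, 0)), s(s(s(b)))))  →  s(k(s(k(b, 0)), s(s(s(b)))))   [R6 at ε]
5. s(k(s(k(b, 0)), s(s(s(b)))))  →  s(k(s(0), s(s(s(b)))))   [R3 at 1.1.1]
6. s(k(s(0), s(s(s(b)))))  →  s(e)   [R7 at 1]

s(e)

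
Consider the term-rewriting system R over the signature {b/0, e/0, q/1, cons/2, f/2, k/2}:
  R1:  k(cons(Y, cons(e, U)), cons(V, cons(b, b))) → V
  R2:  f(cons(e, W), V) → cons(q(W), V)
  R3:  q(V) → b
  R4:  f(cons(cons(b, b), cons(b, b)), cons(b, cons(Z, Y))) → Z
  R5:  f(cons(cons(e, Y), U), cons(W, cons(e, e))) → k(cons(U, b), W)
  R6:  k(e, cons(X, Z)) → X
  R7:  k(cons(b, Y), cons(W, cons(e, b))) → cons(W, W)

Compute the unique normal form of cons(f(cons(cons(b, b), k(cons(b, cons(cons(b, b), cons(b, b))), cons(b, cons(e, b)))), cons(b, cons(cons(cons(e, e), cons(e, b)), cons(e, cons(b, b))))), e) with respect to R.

cons(cons(cons(e, e), cons(e, b)), e)

1. cons(f(cons(cons(b, b), k(cons(b, cons(cons(b, b), cons(b, b))), cons(b, cons(e, b)))), cons(b, cons(cons(cons(e, e), cons(e, b)), cons(e, cons(b, b))))), e)  →  cons(f(cons(cons(b, b), cons(b, b)), cons(b, cons(cons(cons(e, e), cons(e, b)), cons(e, cons(b, b))))), e)   [R7 at 1.1.2]
2. cons(f(cons(cons(b, b), cons(b, b)), cons(b, cons(cons(cons(e, e), cons(e, b)), cons(e, cons(b, b))))), e)  →  cons(cons(cons(e, e), cons(e, b)), e)   [R4 at 1]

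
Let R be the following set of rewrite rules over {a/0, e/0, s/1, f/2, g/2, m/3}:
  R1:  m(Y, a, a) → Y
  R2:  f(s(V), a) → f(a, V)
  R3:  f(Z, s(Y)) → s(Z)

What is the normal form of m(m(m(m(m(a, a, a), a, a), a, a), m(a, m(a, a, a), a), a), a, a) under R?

a

1. m(m(m(m(m(a, a, a), a, a), a, a), m(a, m(a, a, a), a), a), a, a)  →  m(m(m(m(a, a, a), a, a), a, a), m(a, m(a, a, a), a), a)   [R1 at ε]
2. m(m(m(m(a, a, a), a, a), a, a), m(a, m(a, a, a), a), a)  →  m(m(m(a, a, a), a, a), m(a, m(a, a, a), a), a)   [R1 at 1]
3. m(m(m(a, a, a), a, a), m(a, m(a, a, a), a), a)  →  m(m(a, a, a), m(a, m(a, a, a), a), a)   [R1 at 1]
4. m(m(a, a, a), m(a, m(a, a, a), a), a)  →  m(a, m(a, m(a, a, a), a), a)   [R1 at 1]
5. m(a, m(a, m(a, a, a), a), a)  →  m(a, m(a, a, a), a)   [R1 at 2.2]
6. m(a, m(a, a, a), a)  →  m(a, a, a)   [R1 at 2]
7. m(a, a, a)  →  a   [R1 at ε]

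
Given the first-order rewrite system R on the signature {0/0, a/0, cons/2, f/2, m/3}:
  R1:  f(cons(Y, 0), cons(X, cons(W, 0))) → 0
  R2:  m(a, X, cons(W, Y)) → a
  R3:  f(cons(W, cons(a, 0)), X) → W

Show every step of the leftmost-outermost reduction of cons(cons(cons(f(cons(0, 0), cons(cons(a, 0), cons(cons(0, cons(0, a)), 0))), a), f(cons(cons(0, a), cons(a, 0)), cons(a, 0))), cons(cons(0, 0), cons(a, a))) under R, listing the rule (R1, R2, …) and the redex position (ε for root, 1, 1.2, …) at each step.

cons(cons(cons(0, a), cons(0, a)), cons(cons(0, 0), cons(a, a)))

1. cons(cons(cons(f(cons(0, 0), cons(cons(a, 0), cons(cons(0, cons(0, a)), 0))), a), f(cons(cons(0, a), cons(a, 0)), cons(a, 0))), cons(cons(0, 0), cons(a, a)))  →  cons(cons(cons(0, a), f(cons(cons(0, a), cons(a, 0)), cons(a, 0))), cons(cons(0, 0), cons(a, a)))   [R1 at 1.1.1]
2. cons(cons(cons(0, a), f(cons(cons(0, a), cons(a, 0)), cons(a, 0))), cons(cons(0, 0), cons(a, a)))  →  cons(cons(cons(0, a), cons(0, a)), cons(cons(0, 0), cons(a, a)))   [R3 at 1.2]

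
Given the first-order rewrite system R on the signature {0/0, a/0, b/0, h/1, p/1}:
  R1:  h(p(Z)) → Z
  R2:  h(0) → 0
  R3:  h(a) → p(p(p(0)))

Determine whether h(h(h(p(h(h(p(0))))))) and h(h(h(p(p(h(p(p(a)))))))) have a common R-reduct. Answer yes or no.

no — NF(t₁) = 0, NF(t₂) = a

Reduce t₁ = h(h(h(p(h(h(p(0))))))):
1. h(h(h(p(h(h(p(0)))))))  →  h(h(h(h(p(0)))))   [R1 at 1.1]
2. h(h(h(h(p(0)))))  →  h(h(h(0)))   [R1 at 1.1.1]
3. h(h(h(0)))  →  h(h(0))   [R2 at 1.1]
4. h(h(0))  →  h(0)   [R2 at 1]
5. h(0)  →  0   [R2 at ε]

Reduce t₂ = h(h(h(p(p(h(p(p(a)))))))):
1. h(h(h(p(p(h(p(p(a))))))))  →  h(h(p(h(p(p(a))))))   [R1 at 1.1]
2. h(h(p(h(p(p(a))))))  →  h(h(p(p(a))))   [R1 at 1]
3. h(h(p(p(a))))  →  h(p(a))   [R1 at 1]
4. h(p(a))  →  a   [R1 at ε]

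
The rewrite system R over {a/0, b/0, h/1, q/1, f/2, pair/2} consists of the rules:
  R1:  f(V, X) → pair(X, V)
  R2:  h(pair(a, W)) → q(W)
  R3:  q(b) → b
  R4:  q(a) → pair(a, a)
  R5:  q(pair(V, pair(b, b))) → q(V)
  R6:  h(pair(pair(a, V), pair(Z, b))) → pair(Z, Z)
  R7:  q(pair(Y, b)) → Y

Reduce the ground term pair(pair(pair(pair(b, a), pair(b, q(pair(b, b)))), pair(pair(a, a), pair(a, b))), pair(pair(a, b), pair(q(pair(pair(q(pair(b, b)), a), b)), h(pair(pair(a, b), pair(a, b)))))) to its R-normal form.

1. pair(pair(pair(pair(b, a), pair(b, q(pair(b, b)))), pair(pair(a, a), pair(a, b))), pair(pair(a, b), pair(q(pair(pair(q(pair(b, b)), a), b)), h(pair(pair(a, b), pair(a, b))))))  →  pair(pair(pair(pair(b, a), pair(b, b)), pair(pair(a, a), pair(a, b))), pair(pair(a, b), pair(q(pair(pair(q(pair(b, b)), a), b)), h(pair(pair(a, b), pair(a, b))))))   [R7 at 1.1.2.2]
2. pair(pair(pair(pair(b, a), pair(b, b)), pair(pair(a, a), pair(a, b))), pair(pair(a, b), pair(q(pair(pair(q(pair(b, b)), a), b)), h(pair(pair(a, b), pair(a, b))))))  →  pair(pair(pair(pair(b, a), pair(b, b)), pair(pair(a, a), pair(a, b))), pair(pair(a, b), pair(pair(q(pair(b, b)), a), h(pair(pair(a, b), pair(a, b))))))   [R7 at 2.2.1]
3. pair(pair(pair(pair(b, a), pair(b, b)), pair(pair(a, a), pair(a, b))), pair(pair(a, b), pair(pair(q(pair(b, b)), a), h(pair(pair(a, b), pair(a, b))))))  →  pair(pair(pair(pair(b, a), pair(b, b)), pair(pair(a, a), pair(a, b))), pair(pair(a, b), pair(pair(b, a), h(pair(pair(a, b), pair(a, b))))))   [R7 at 2.2.1.1]
4. pair(pair(pair(pair(b, a), pair(b, b)), pair(pair(a, a), pair(a, b))), pair(pair(a, b), pair(pair(b, a), h(pair(pair(a, b), pair(a, b))))))  →  pair(pair(pair(pair(b, a), pair(b, b)), pair(pair(a, a), pair(a, b))), pair(pair(a, b), pair(pair(b, a), pair(a, a))))   [R6 at 2.2.2]

pair(pair(pair(pair(b, a), pair(b, b)), pair(pair(a, a), pair(a, b))), pair(pair(a, b), pair(pair(b, a), pair(a, a))))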